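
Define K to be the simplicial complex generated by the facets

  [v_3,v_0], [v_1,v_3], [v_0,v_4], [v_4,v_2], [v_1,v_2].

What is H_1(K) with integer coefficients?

We work with the vertex ordering v_0 < v_1 < v_2 < v_3 < v_4. The simplices of K, each written with vertices in increasing order, are:

  0-simplices (5): [v_0], [v_1], [v_2], [v_3], [v_4]
  1-simplices (5): [v_0,v_3], [v_0,v_4], [v_1,v_2], [v_1,v_3], [v_2,v_4]

Hence C_0 ≅ Z^5, C_1 ≅ Z^5.

Boundary ∂_1: C_1 → C_0 sends each edge [p,q] (with p < q) to q − p.
This gives a 5×5 integer matrix of rank 4; reducing to Smith normal form yields diagonal entries (1,1,1,1).

From H_k ≅ ker(∂_k) / im(∂_{k+1}) we obtain:

  H_1: rank ker ∂_1 − rank ∂_2 = (5 − 4) − 0 = 1, and there is no ∂_2, so H_1 = Z.

(K is a triangulation of the circle S^1.)

H_1 ≅ Z.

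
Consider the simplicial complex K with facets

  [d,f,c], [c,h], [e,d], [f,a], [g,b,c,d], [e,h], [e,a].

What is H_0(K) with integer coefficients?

Take the total order a < b < c < d < e < f < g < h on the vertex set. Then K (dimension 3) consists of the simplices:

  0-simplices (8): a, b, c, d, e, f, g, h
  1-simplices (13): ae, af, bc, bd, bg, cd, cf, cg, ch, de, df, dg, eh
  2-simplices (5): bcd, bcg, bdg, cdf, cdg
  3-simplices (1): bcdg

giving chain groups C_0 ≅ Z^8, C_1 ≅ Z^13, C_2 ≅ Z^5, C_3 ≅ Z^1.

∂_1: C_1 → C_0 maps an edge to its endpoints' difference, ∂[p,q] = q − p. For instance
  ∂cg = g − c.
The resulting 8×13 matrix has rank 7, and its Smith normal form has invariant factors (1,1,1,1,1,1,1).

The boundary map ∂_2: C_2 → C_1 maps a triangle to the signed sum of its edges. For instance
  ∂bcg = cg − bg + bc,
  ∂bdg = dg − bg + bd.
The resulting 13×5 matrix has rank 4, and its Smith normal form has invariant factors (1,1,1,1).

Boundary ∂_3: C_3 → C_2 sends each 3-simplex σ to the alternating sum Σ_i (−1)^i (σ with its i-th vertex removed). For instance
  ∂bcdg = cdg − bdg + bcg − bcd.
As a 5×1 matrix over Z this has rank 1, with invariant factors (1).

Computing H_k = (kernel of ∂_k) / (image of ∂_{k+1}):

  H_0: rank C_0 − rank ∂_1 = 8 − 7 = 1, and the invariant factors of ∂_1 are all 1, so H_0 ≅ Z.

H_0 ≅ Z.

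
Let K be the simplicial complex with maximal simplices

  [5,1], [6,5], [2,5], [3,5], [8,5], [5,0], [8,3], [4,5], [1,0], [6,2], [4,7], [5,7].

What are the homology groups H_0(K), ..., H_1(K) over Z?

We work with the vertex ordering 0 < 1 < 2 < 3 < 4 < 5 < 6 < 7 < 8. The simplices of K, each written with vertices in increasing order, are:

  0-simplices (9): [0], [1], [2], [3], [4], [5], [6], [7], [8]
  1-simplices (12): [0,1], [0,5], [1,5], [2,5], [2,6], [3,5], [3,8], [4,5], [4,7], [5,6], [5,7], [5,8]

giving chain groups C_0 ≅ Z^9, C_1 ≅ Z^12.

The boundary map ∂_1: C_1 → C_0 is given by ∂[p,q] = [q] − [p]. For instance
  ∂[3,5] = [5] − [3].
The 9×12 boundary matrix has rank 8 and Smith normal form diag(1,1,1,1,1,1,1,1).

Now H_k = ker ∂_k / im ∂_{k+1}, so:

  H_0: rank C_0 − rank ∂_1 = 9 − 8 = 1, and the invariant factors of ∂_1 are all 1, so H_0 ≅ Z.
  H_1: rank ker ∂_1 − rank ∂_2 = (12 − 8) − 0 = 4, and there is no ∂_2, so H_1 ≅ Z^4.

(K is a triangulation of a wedge of 4 circles.)

H_0 ≅ Z,  H_1 ≅ Z^4.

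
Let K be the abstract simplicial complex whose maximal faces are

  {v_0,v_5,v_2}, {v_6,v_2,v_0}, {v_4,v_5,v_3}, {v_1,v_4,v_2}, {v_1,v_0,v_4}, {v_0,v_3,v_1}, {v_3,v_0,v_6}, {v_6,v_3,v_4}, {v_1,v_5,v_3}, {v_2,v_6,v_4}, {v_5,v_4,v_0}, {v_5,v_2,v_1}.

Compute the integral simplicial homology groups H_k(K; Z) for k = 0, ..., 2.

We work with the vertex ordering v_0 < v_1 < v_2 < v_3 < v_4 < v_5 < v_6. The simplices of K, each written with vertices in increasing order, are:

  0-simplices (7): [v_0], [v_1], [v_2], [v_3], [v_4], [v_5], [v_6]
  1-simplices (18): (18 of them)
  2-simplices (12): (12 of them)

so the chain groups are C_0 ≅ Z^7, C_1 ≅ Z^18, C_2 ≅ Z^12.

Boundary ∂_1: C_1 → C_0 sends each edge [p,q] (with p < q) to q − p. For instance
  ∂[v_3,v_4] = [v_4] − [v_3].
This gives a 7×18 integer matrix of rank 6; reducing to Smith normal form yields diagonal entries (1,1,1,1,1,1).

Boundary ∂_2: C_2 → C_1 acts by ∂[p,q,r] = [q,r] − [p,r] + [p,q]. For instance
  ∂[v_0,v_1,v_3] = [v_1,v_3] − [v_0,v_3] + [v_0,v_1],
  ∂[v_3,v_4,v_5] = [v_4,v_5] − [v_3,v_5] + [v_3,v_4].
The resulting 18×12 matrix has rank 12, and its Smith normal form has invariant factors (1,1,1,1,1,1,1,1,1,1,1,2).

From H_k ≅ ker(∂_k) / im(∂_{k+1}) we obtain:

  H_0: rank C_0 − rank ∂_1 = 7 − 6 = 1, and the invariant factors of ∂_1 are all 1, so H_0 = Z.
  H_1: rank ker ∂_1 − rank ∂_2 = (18 − 6) − 12 = 0, and ∂_2 has invariant factor 2 > 1, so H_1 = Z/2.
  H_2: rank ker ∂_2 − rank ∂_3 = (12 − 12) − 0 = 0, and there is no ∂_3, so H_2 = 0.

As a check, the Euler characteristic is 7 − 18 + 12 = 1, which agrees with 1 − 0 + 0 = 1.

H_0 = Z,  H_1 = Z/2,  H_2 = 0.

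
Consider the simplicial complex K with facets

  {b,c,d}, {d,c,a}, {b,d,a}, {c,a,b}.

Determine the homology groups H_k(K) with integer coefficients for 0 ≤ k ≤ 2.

H_0 = Z,  H_1 = 0,  H_2 = Z.

Order the vertices as a < b < c < d. Listing each simplex with vertices in this order, K has dimension 2 with simplices:

  0-simplices (4): a, b, c, d
  1-simplices (6): ab, ac, ad, bc, bd, cd
  2-simplices (4): abc, abd, acd, bcd

so the chain groups are C_0 ≅ Z^4, C_1 ≅ Z^6, C_2 ≅ Z^4.

∂_1: C_1 → C_0 is given by ∂[p,q] = [q] − [p]. For instance
  ∂ac = c − a.
This gives a 4×6 integer matrix of rank 3; reducing to Smith normal form yields diagonal entries (1,1,1).

∂_2: C_2 → C_1 sends each 2-simplex [p,q,r] to [q,r] − [p,r] + [p,q]. For instance
  ∂acd = cd − ad + ac,
  ∂abd = bd − ad + ab.
As a 6×4 matrix over Z this has rank 3, with invariant factors (1,1,1).

Reading off H_k = ker ∂_k / im ∂_{k+1}:

  H_0: rank C_0 − rank ∂_1 = 4 − 3 = 1, and the invariant factors of ∂_1 are all 1, so H_0 ≅ Z.
  H_1: rank ker ∂_1 − rank ∂_2 = (6 − 3) − 3 = 0, and the invariant factors of ∂_2 are all 1, so H_1 ≅ 0.
  H_2: rank ker ∂_2 − rank ∂_3 = (4 − 3) − 0 = 1, and there is no ∂_3, so H_2 ≅ Z.

As a check, the Euler characteristic is 4 − 6 + 4 = 2, which agrees with 1 − 0 + 1 = 2.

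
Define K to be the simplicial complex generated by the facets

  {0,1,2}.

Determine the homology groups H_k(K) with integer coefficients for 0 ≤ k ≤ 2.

Take the total order 0 < 1 < 2 on the vertex set. Then K (dimension 2) consists of the simplices:

  0-simplices (3): [0], [1], [2]
  1-simplices (3): [0,1], [0,2], [1,2]
  2-simplices (1): [0,1,2]

so the chain groups are C_0 ≅ Z^3, C_1 ≅ Z^3, C_2 ≅ Z^1.

∂_1: C_1 → C_0 maps an edge to its endpoints' difference, ∂[p,q] = q − p. For instance
  ∂[1,2] = [2] − [1].
As a 3×3 matrix over Z this has rank 2, with invariant factors (1,1).

The boundary map ∂_2: C_2 → C_1 acts by ∂[p,q,r] = [q,r] − [p,r] + [p,q]. For instance
  ∂[0,1,2] = [1,2] − [0,2] + [0,1].
As a 3×1 matrix over Z this has rank 1, with invariant factors (1).

Reading off H_k = ker ∂_k / im ∂_{k+1}:

  H_0: rank C_0 − rank ∂_1 = 3 − 2 = 1, and the invariant factors of ∂_1 are all 1, so H_0 = Z.
  H_1: rank ker ∂_1 − rank ∂_2 = (3 − 2) − 1 = 0, and the invariant factors of ∂_2 are all 1, so H_1 = 0.
  H_2: rank ker ∂_2 − rank ∂_3 = (1 − 1) − 0 = 0, and there is no ∂_3, so H_2 = 0.

H_0 ≅ Z,  H_1 = 0,  H_2 = 0.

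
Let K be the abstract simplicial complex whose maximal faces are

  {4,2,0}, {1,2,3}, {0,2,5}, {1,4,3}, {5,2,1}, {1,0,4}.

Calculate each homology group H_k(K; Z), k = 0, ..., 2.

H_0 = Z,  H_1 = Z,  H_2 = 0.

Fix the vertex order 0 < 1 < 2 < 3 < 4 < 5 and write every simplex with vertices in increasing order. Then dim K = 2 and the simplices of K are:

  0-simplices (6): [0], [1], [2], [3], [4], [5]
  1-simplices (12): [0,1], [0,2], [0,4], [0,5], [1,2], [1,3], [1,4], [1,5], [2,3], [2,4], [2,5], [3,4]
  2-simplices (6): [0,1,4], [0,2,4], [0,2,5], [1,2,3], [1,2,5], [1,3,4]

so the chain groups are C_0 ≅ Z^6, C_1 ≅ Z^12, C_2 ≅ Z^6.

The boundary map ∂_1: C_1 → C_0 maps an edge to its endpoints' difference, ∂[p,q] = q − p. For instance
  ∂[3,4] = [4] − [3].
The 6×12 boundary matrix has rank 5 and Smith normal form diag(1,1,1,1,1).

Boundary ∂_2: C_2 → C_1 sends each 2-simplex [p,q,r] to [q,r] − [p,r] + [p,q]. For instance
  ∂[0,1,4] = [1,4] − [0,4] + [0,1],
  ∂[1,2,5] = [2,5] − [1,5] + [1,2].
As a 12×6 matrix over Z this has rank 6, with invariant factors (1,1,1,1,1,1).

Computing H_k = (kernel of ∂_k) / (image of ∂_{k+1}):

  H_0: rank C_0 − rank ∂_1 = 6 − 5 = 1, and the invariant factors of ∂_1 are all 1, so H_0 ≅ Z.
  H_1: rank ker ∂_1 − rank ∂_2 = (12 − 5) − 6 = 1, and the invariant factors of ∂_2 are all 1, so H_1 ≅ Z.
  H_2: rank ker ∂_2 − rank ∂_3 = (6 − 6) − 0 = 0, and there is no ∂_3, so H_2 ≅ 0.

As a check, the Euler characteristic is 6 − 12 + 6 = 0, which agrees with 1 − 1 + 0 = 0.
(K is a triangulation of the cylinder S^1 x I.)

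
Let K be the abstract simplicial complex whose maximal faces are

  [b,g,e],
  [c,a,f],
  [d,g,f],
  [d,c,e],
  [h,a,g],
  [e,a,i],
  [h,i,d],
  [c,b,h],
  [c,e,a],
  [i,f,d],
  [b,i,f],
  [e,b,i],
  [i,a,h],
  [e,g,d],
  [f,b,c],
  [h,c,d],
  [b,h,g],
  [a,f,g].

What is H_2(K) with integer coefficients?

H_2 = Z.

We work with the vertex ordering a < b < c < d < e < f < g < h < i. The simplices of K, each written with vertices in increasing order, are:

  0-simplices (9): a, b, c, d, e, f, g, h, i
  1-simplices (27): ac, ae, af, ag, ah, ai, bc, be, bf, bg, bh, bi, cd, ce, cf, ch, de, df, dg, dh, di, eg, ei, fg, fi, gh, hi
  2-simplices (18): ace, acf, aei, afg, agh, ahi, bcf, bch, beg, bei, bfi, bgh, cde, cdh, deg, dfg, dfi, dhi

Hence C_0 ≅ Z^9, C_1 ≅ Z^27, C_2 ≅ Z^18.

The boundary map ∂_1: C_1 → C_0 sends each edge [p,q] (with p < q) to q − p. For instance
  ∂ai = i − a.
As a 9×27 matrix over Z this has rank 8, with invariant factors (1,1,1,1,1,1,1,1).

Boundary ∂_2: C_2 → C_1 maps a triangle to the signed sum of its edges. For instance
  ∂ahi = hi − ai + ah,
  ∂cde = de − ce + cd.
The resulting 27×18 matrix has rank 17, and its Smith normal form has invariant factors (1,1,1,1,1,1,1,1,1,1,1,1,1,1,1,1,1).

From H_k ≅ ker(∂_k) / im(∂_{k+1}) we obtain:

  H_2: rank ker ∂_2 − rank ∂_3 = (18 − 17) − 0 = 1, and there is no ∂_3, so H_2 ≅ Z.

(K is a triangulation of the torus T^2.)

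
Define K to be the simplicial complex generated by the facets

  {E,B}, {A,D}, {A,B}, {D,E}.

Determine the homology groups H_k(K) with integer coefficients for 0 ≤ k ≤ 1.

H_0 = Z,  H_1 = Z.

Order the vertices as A < B < D < E. Listing each simplex with vertices in this order, K has dimension 1 with simplices:

  0-simplices (4): A, B, D, E
  1-simplices (4): AB, AD, BE, DE

Hence C_0 ≅ Z^4, C_1 ≅ Z^4.

Boundary ∂_1: C_1 → C_0 maps an edge to its endpoints' difference, ∂[p,q] = q − p. For instance
  ∂AD = D − A.
The 4×4 boundary matrix has rank 3 and Smith normal form diag(1,1,1).

Reading off H_k = ker ∂_k / im ∂_{k+1}:

  H_0: rank C_0 − rank ∂_1 = 4 − 3 = 1, and the invariant factors of ∂_1 are all 1, so H_0 = Z.
  H_1: rank ker ∂_1 − rank ∂_2 = (4 − 3) − 0 = 1, and there is no ∂_2, so H_1 = Z.

As a check, the Euler characteristic is 4 − 4 = 0, which agrees with 1 − 1 = 0.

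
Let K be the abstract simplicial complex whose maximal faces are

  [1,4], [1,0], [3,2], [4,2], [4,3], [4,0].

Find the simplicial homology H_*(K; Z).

Take the total order 0 < 1 < 2 < 3 < 4 on the vertex set. Then K (dimension 1) consists of the simplices:

  0-simplices (5): [0], [1], [2], [3], [4]
  1-simplices (6): [0,1], [0,4], [1,4], [2,3], [2,4], [3,4]

so the chain groups are C_0 ≅ Z^5, C_1 ≅ Z^6.

Boundary ∂_1: C_1 → C_0 sends each edge [p,q] (with p < q) to q − p. For instance
  ∂[3,4] = [4] − [3].
The resulting 5×6 matrix has rank 4, and its Smith normal form has invariant factors (1,1,1,1).

Reading off H_k = ker ∂_k / im ∂_{k+1}:

  H_0: rank C_0 − rank ∂_1 = 5 − 4 = 1, and the invariant factors of ∂_1 are all 1, so H_0 = Z.
  H_1: rank ker ∂_1 − rank ∂_2 = (6 − 4) − 0 = 2, and there is no ∂_2, so H_1 = Z^2.

As a check, the Euler characteristic is 5 − 6 = -1, which agrees with 1 − 2 = -1.

H_0 ≅ Z,  H_1 ≅ Z^2.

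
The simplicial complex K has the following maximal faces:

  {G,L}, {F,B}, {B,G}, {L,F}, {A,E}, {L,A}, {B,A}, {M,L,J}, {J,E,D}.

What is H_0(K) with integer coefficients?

H_0 ≅ Z.

We work with the vertex ordering A < B < D < E < F < G < J < L < M. The simplices of K, each written with vertices in increasing order, are:

  0-simplices (9): A, B, D, E, F, G, J, L, M
  1-simplices (13): AB, AE, AL, BF, BG, DE, DJ, EJ, FL, GL, JL, JM, LM
  2-simplices (2): DEJ, JLM

so the chain groups are C_0 ≅ Z^9, C_1 ≅ Z^13, C_2 ≅ Z^2.

∂_1: C_1 → C_0 sends each edge [p,q] (with p < q) to q − p.
As a 9×13 matrix over Z this has rank 8, with invariant factors (1,1,1,1,1,1,1,1).

The boundary map ∂_2: C_2 → C_1 acts by ∂[p,q,r] = [q,r] − [p,r] + [p,q]. For instance
  ∂JLM = LM − JM + JL,
  ∂DEJ = EJ − DJ + DE.
The resulting 13×2 matrix has rank 2, and its Smith normal form has invariant factors (1,1).

Reading off H_k = ker ∂_k / im ∂_{k+1}:

  H_0: rank C_0 − rank ∂_1 = 9 − 8 = 1, and the invariant factors of ∂_1 are all 1, so H_0 = Z.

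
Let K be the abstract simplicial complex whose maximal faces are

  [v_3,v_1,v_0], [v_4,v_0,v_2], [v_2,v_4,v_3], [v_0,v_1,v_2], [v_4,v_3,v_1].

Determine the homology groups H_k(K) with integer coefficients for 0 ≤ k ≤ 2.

Take the total order v_0 < v_1 < v_2 < v_3 < v_4 on the vertex set. Then K (dimension 2) consists of the simplices:

  0-simplices (5): [v_0], [v_1], [v_2], [v_3], [v_4]
  1-simplices (10): [v_0,v_1], [v_0,v_2], [v_0,v_3], [v_0,v_4], [v_1,v_2], [v_1,v_3], [v_1,v_4], [v_2,v_3], [v_2,v_4], [v_3,v_4]
  2-simplices (5): [v_0,v_1,v_2], [v_0,v_1,v_3], [v_0,v_2,v_4], [v_1,v_3,v_4], [v_2,v_3,v_4]

giving chain groups C_0 ≅ Z^5, C_1 ≅ Z^10, C_2 ≅ Z^5.

∂_1: C_1 → C_0 sends each edge [p,q] (with p < q) to q − p. For instance
  ∂[v_2,v_4] = [v_4] − [v_2].
This gives a 5×10 integer matrix of rank 4; reducing to Smith normal form yields diagonal entries (1,1,1,1).

Boundary ∂_2: C_2 → C_1 sends each 2-simplex [p,q,r] to [q,r] − [p,r] + [p,q]. For instance
  ∂[v_0,v_2,v_4] = [v_2,v_4] − [v_0,v_4] + [v_0,v_2],
  ∂[v_2,v_3,v_4] = [v_3,v_4] − [v_2,v_4] + [v_2,v_3].
As a 10×5 matrix over Z this has rank 5, with invariant factors (1,1,1,1,1).

Reading off H_k = ker ∂_k / im ∂_{k+1}:

  H_0: rank C_0 − rank ∂_1 = 5 − 4 = 1, and the invariant factors of ∂_1 are all 1, so H_0 = Z.
  H_1: rank ker ∂_1 − rank ∂_2 = (10 − 4) − 5 = 1, and the invariant factors of ∂_2 are all 1, so H_1 = Z.
  H_2: rank ker ∂_2 − rank ∂_3 = (5 − 5) − 0 = 0, and there is no ∂_3, so H_2 = 0.

As a check, the Euler characteristic is 5 − 10 + 5 = 0, which agrees with 1 − 1 + 0 = 0.

H_0 ≅ Z,  H_1 ≅ Z,  H_2 = 0.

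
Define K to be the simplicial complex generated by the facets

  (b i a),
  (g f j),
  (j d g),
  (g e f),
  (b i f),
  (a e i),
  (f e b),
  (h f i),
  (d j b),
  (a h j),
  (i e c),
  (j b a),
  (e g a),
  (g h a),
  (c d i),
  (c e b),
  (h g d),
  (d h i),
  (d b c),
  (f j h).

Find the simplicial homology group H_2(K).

Take the total order a < b < c < d < e < f < g < h < i < j on the vertex set. Then K (dimension 2) consists of the simplices:

  0-simplices (10): a, b, c, d, e, f, g, h, i, j
  1-simplices (30): ab, ae, ag, ah, ai, aj, bc, bd, be, bf, bi, bj, cd, ce, ci, dg, dh, di, dj, ef, eg, ei, fg, fh, fi, fj, gh, gj, hi, hj
  2-simplices (20): abi, abj, aeg, aei, agh, ahj, bcd, bce, bdj, bef, bfi, cdi, cei, dgh, dgj, dhi, efg, fgj, fhi, fhj

Hence C_0 ≅ Z^10, C_1 ≅ Z^30, C_2 ≅ Z^20.

∂_1: C_1 → C_0 maps an edge to its endpoints' difference, ∂[p,q] = q − p. For instance
  ∂aj = j − a.
This gives a 10×30 integer matrix of rank 9; reducing to Smith normal form yields diagonal entries (1,1,1,1,1,1,1,1,1).

∂_2: C_2 → C_1 sends each 2-simplex [p,q,r] to [q,r] − [p,r] + [p,q]. For instance
  ∂bdj = dj − bj + bd,
  ∂fgj = gj − fj + fg.
The resulting 30×20 matrix has rank 20, and its Smith normal form has invariant factors (1,1,1,1,1,1,1,1,1,1,1,1,1,1,1,1,1,1,1,2).

Computing H_k = (kernel of ∂_k) / (image of ∂_{k+1}):

  H_2: rank ker ∂_2 − rank ∂_3 = (20 − 20) − 0 = 0, and there is no ∂_3, so H_2 = 0.

H_2 = 0.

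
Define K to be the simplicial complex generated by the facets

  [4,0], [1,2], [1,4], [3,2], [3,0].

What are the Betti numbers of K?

Order the vertices as 0 < 1 < 2 < 3 < 4. Listing each simplex with vertices in this order, K has dimension 1 with simplices:

  0-simplices (5): [0], [1], [2], [3], [4]
  1-simplices (5): [0,3], [0,4], [1,2], [1,4], [2,3]

so the chain groups are C_0 ≅ Z^5, C_1 ≅ Z^5.

∂_1: C_1 → C_0 is given by ∂[p,q] = [q] − [p]. For instance
  ∂[0,4] = [4] − [0].
The 5×5 boundary matrix has rank 4 and Smith normal form diag(1,1,1,1).

From H_k ≅ ker(∂_k) / im(∂_{k+1}) we obtain:

  H_0: rank C_0 − rank ∂_1 = 5 − 4 = 1, and the invariant factors of ∂_1 are all 1, so H_0 = Z.
  H_1: rank ker ∂_1 − rank ∂_2 = (5 − 4) − 0 = 1, and there is no ∂_2, so H_1 = Z.

Hence the Betti numbers are b_0 = 1, b_1 = 1.

b_0 = 1, b_1 = 1.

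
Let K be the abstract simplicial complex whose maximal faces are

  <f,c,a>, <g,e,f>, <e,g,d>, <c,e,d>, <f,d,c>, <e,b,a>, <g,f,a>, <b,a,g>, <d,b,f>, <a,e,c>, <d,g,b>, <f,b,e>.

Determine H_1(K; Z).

K has 7 vertices, 18 edges, 12 triangles.
rank ∂_1 = 6, rank ∂_2 = 12 ⇒ b_1 = 18 − 6 − 12 = 0; ∂_2 has invariant factor(s) [2] giving torsion. So H_1 = Z_2.

H_1 ≅ Z_2.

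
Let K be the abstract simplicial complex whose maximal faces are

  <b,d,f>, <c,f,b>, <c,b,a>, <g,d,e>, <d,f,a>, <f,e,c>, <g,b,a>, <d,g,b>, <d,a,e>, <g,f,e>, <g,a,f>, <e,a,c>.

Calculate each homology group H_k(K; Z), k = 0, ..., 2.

Take the total order a < b < c < d < e < f < g on the vertex set. Then K (dimension 2) consists of the simplices:

  0-simplices (7): a, b, c, d, e, f, g
  1-simplices (18): ab, ac, ad, ae, af, ag, bc, bd, bf, bg, ce, cf, de, df, dg, ef, eg, fg
  2-simplices (12): abc, abg, ace, ade, adf, afg, bcf, bdf, bdg, cef, deg, efg

so the chain groups are C_0 ≅ Z^7, C_1 ≅ Z^18, C_2 ≅ Z^12.

The boundary map ∂_1: C_1 → C_0 is given by ∂[p,q] = [q] − [p].
The resulting 7×18 matrix has rank 6, and its Smith normal form has invariant factors (1,1,1,1,1,1).

∂_2: C_2 → C_1 sends each 2-simplex [p,q,r] to [q,r] − [p,r] + [p,q]. For instance
  ∂afg = fg − ag + af,
  ∂deg = eg − dg + de.
This gives a 18×12 integer matrix of rank 12; reducing to Smith normal form yields diagonal entries (1,1,1,1,1,1,1,1,1,1,1,2).

From H_k ≅ ker(∂_k) / im(∂_{k+1}) we obtain:

  H_0: rank C_0 − rank ∂_1 = 7 − 6 = 1, and the invariant factors of ∂_1 are all 1, so H_0 ≅ Z.
  H_1: rank ker ∂_1 − rank ∂_2 = (18 − 6) − 12 = 0, and ∂_2 has invariant factor 2 > 1, so H_1 ≅ Z/2.
  H_2: rank ker ∂_2 − rank ∂_3 = (12 − 12) − 0 = 0, and there is no ∂_3, so H_2 ≅ 0.

H_0 ≅ Z,  H_1 ≅ Z/2,  H_2 = 0.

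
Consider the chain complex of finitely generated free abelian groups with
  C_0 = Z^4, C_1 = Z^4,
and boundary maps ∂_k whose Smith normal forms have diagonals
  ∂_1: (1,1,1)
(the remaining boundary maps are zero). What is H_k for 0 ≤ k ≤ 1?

H_0: b_0 = 4 − 0 − 3 = 1; torsion from ∂_1 factors > 1: none. So H_0 ≅ Z.
H_1: b_1 = 4 − 3 − 0 = 1; torsion from ∂_2 factors > 1: none. So H_1 ≅ Z.

H_0 ≅ Z,  H_1 ≅ Z.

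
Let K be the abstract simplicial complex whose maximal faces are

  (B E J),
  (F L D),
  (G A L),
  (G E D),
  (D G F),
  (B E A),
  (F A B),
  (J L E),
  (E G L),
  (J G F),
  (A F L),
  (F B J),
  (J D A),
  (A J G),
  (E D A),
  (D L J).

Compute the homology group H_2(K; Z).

K has 8 vertices, 24 edges, 16 triangles.
rank ∂_2 = 15, rank ∂_3 = 0 ⇒ b_2 = 16 − 15 − 0 = 1. So H_2 = Z.

H_2 ≅ Z.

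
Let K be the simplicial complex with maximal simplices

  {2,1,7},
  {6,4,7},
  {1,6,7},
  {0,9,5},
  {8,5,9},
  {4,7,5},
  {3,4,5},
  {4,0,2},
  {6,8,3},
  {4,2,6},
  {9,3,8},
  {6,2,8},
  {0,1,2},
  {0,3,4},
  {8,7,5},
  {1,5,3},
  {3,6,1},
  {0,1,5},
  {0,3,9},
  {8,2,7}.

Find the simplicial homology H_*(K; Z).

H_0 = Z,  H_1 = Z ⊕ Z/2Z,  H_2 = 0.

K has 10 vertices, 30 edges, 20 triangles.
rank ∂_0 = 0, rank ∂_1 = 9 ⇒ b_0 = 10 − 0 − 9 = 1; all invariant factors of ∂_1 are 1 so no torsion. So H_0 = Z.
rank ∂_1 = 9, rank ∂_2 = 20 ⇒ b_1 = 30 − 9 − 20 = 1; ∂_2 has invariant factor(s) [2] giving torsion. So H_1 = Z ⊕ Z/2Z.
rank ∂_2 = 20, rank ∂_3 = 0 ⇒ b_2 = 20 − 20 − 0 = 0. So H_2 = 0.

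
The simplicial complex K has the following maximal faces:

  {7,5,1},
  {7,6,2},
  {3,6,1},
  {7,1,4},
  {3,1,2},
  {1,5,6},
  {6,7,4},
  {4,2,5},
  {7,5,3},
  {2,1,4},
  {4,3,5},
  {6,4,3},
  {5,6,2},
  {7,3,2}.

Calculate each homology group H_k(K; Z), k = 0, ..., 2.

H_0 = Z,  H_1 = Z^2,  H_2 = Z.

K has 7 vertices, 21 edges, 14 triangles.
rank ∂_0 = 0, rank ∂_1 = 6 ⇒ b_0 = 7 − 0 − 6 = 1; all invariant factors of ∂_1 are 1 so no torsion. So H_0 = Z.
rank ∂_1 = 6, rank ∂_2 = 13 ⇒ b_1 = 21 − 6 − 13 = 2; all invariant factors of ∂_2 are 1 so no torsion. So H_1 = Z^2.
rank ∂_2 = 13, rank ∂_3 = 0 ⇒ b_2 = 14 − 13 − 0 = 1. So H_2 = Z.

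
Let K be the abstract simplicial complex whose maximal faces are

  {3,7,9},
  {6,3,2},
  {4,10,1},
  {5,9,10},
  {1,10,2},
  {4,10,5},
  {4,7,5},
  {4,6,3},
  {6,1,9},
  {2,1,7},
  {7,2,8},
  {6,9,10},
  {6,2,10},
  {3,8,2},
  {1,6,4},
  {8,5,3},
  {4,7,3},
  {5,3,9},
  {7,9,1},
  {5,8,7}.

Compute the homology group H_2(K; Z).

Fix the vertex order 1 < 2 < 3 < 4 < 5 < 6 < 7 < 8 < 9 < 10 and write every simplex with vertices in increasing order. Then dim K = 2 and the simplices of K are:

  0-simplices (10): [1], [2], [3], [4], [5], [6], [7], [8], [9], [10]
  1-simplices (30): (30 of them)
  2-simplices (20): (20 of them)

giving chain groups C_0 ≅ Z^10, C_1 ≅ Z^30, C_2 ≅ Z^20.

The boundary map ∂_1: C_1 → C_0 is given by ∂[p,q] = [q] − [p]. For instance
  ∂[5,10] = [10] − [5].
The resulting 10×30 matrix has rank 9, and its Smith normal form has invariant factors (1,1,1,1,1,1,1,1,1).

The boundary map ∂_2: C_2 → C_1 acts by ∂[p,q,r] = [q,r] − [p,r] + [p,q]. For instance
  ∂[2,3,8] = [3,8] − [2,8] + [2,3],
  ∂[1,7,9] = [7,9] − [1,9] + [1,7].
The resulting 30×20 matrix has rank 20, and its Smith normal form has invariant factors (1,1,1,1,1,1,1,1,1,1,1,1,1,1,1,1,1,1,1,2).

Now H_k = ker ∂_k / im ∂_{k+1}, so:

  H_2: rank ker ∂_2 − rank ∂_3 = (20 − 20) − 0 = 0, and there is no ∂_3, so H_2 ≅ 0.

H_2 ≅ 0.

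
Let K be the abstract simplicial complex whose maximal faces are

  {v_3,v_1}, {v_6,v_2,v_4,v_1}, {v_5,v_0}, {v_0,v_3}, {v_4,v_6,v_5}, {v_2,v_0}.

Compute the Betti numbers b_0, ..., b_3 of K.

Take the total order v_0 < v_1 < v_2 < v_3 < v_4 < v_5 < v_6 on the vertex set. Then K (dimension 3) consists of the simplices:

  0-simplices (7): [v_0], [v_1], [v_2], [v_3], [v_4], [v_5], [v_6]
  1-simplices (12): [v_0,v_2], [v_0,v_3], [v_0,v_5], [v_1,v_2], [v_1,v_3], [v_1,v_4], [v_1,v_6], [v_2,v_4], [v_2,v_6], [v_4,v_5], [v_4,v_6], [v_5,v_6]
  2-simplices (5): [v_1,v_2,v_4], [v_1,v_2,v_6], [v_1,v_4,v_6], [v_2,v_4,v_6], [v_4,v_5,v_6]
  3-simplices (1): [v_1,v_2,v_4,v_6]

Hence C_0 ≅ Z^7, C_1 ≅ Z^12, C_2 ≅ Z^5, C_3 ≅ Z^1.

∂_1: C_1 → C_0 maps an edge to its endpoints' difference, ∂[p,q] = q − p.
The 7×12 boundary matrix has rank 6 and Smith normal form diag(1,1,1,1,1,1).

The boundary map ∂_2: C_2 → C_1 acts by ∂[p,q,r] = [q,r] − [p,r] + [p,q]. For instance
  ∂[v_2,v_4,v_6] = [v_4,v_6] − [v_2,v_6] + [v_2,v_4],
  ∂[v_1,v_4,v_6] = [v_4,v_6] − [v_1,v_6] + [v_1,v_4].
The resulting 12×5 matrix has rank 4, and its Smith normal form has invariant factors (1,1,1,1).

The boundary map ∂_3: C_3 → C_2 sends each 3-simplex σ to the alternating sum Σ_i (−1)^i (σ with its i-th vertex removed). For instance
  ∂[v_1,v_2,v_4,v_6] = [v_2,v_4,v_6] − [v_1,v_4,v_6] + [v_1,v_2,v_6] − [v_1,v_2,v_4].
The 5×1 boundary matrix has rank 1 and Smith normal form diag(1).

From H_k ≅ ker(∂_k) / im(∂_{k+1}) we obtain:

  H_0: rank C_0 − rank ∂_1 = 7 − 6 = 1, and the invariant factors of ∂_1 are all 1, so H_0 = Z.
  H_1: rank ker ∂_1 − rank ∂_2 = (12 − 6) − 4 = 2, and the invariant factors of ∂_2 are all 1, so H_1 = Z^2.
  H_2: rank ker ∂_2 − rank ∂_3 = (5 − 4) − 1 = 0, and the invariant factors of ∂_3 are all 1, so H_2 = 0.
  H_3: rank ker ∂_3 − rank ∂_4 = (1 − 1) − 0 = 0, and there is no ∂_4, so H_3 = 0.

As a check, the Euler characteristic is 7 − 12 + 5 − 1 = -1, which agrees with 1 − 2 + 0 − 0 = -1.

Hence the Betti numbers are b_0 = 1, b_1 = 2, b_2 = 0, b_3 = 0.

b_0 = 1, b_1 = 2, b_2 = 0, b_3 = 0.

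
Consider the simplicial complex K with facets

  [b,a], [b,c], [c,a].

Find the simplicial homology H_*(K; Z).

We work with the vertex ordering a < b < c. The simplices of K, each written with vertices in increasing order, are:

  0-simplices (3): a, b, c
  1-simplices (3): ab, ac, bc

so the chain groups are C_0 ≅ Z^3, C_1 ≅ Z^3.

∂_1: C_1 → C_0 maps an edge to its endpoints' difference, ∂[p,q] = q − p. For instance
  ∂ab = b − a.
The resulting 3×3 matrix has rank 2, and its Smith normal form has invariant factors (1,1).

From H_k ≅ ker(∂_k) / im(∂_{k+1}) we obtain:

  H_0: rank C_0 − rank ∂_1 = 3 − 2 = 1, and the invariant factors of ∂_1 are all 1, so H_0 = Z.
  H_1: rank ker ∂_1 − rank ∂_2 = (3 − 2) − 0 = 1, and there is no ∂_2, so H_1 = Z.

As a check, the Euler characteristic is 3 − 3 = 0, which agrees with 1 − 1 = 0.

H_0 ≅ Z,  H_1 ≅ Z.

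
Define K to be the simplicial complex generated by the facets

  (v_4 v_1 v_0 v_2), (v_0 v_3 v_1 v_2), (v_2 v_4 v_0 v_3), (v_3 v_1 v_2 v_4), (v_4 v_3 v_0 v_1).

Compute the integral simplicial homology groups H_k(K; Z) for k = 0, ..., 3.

Order the vertices as v_0 < v_1 < v_2 < v_3 < v_4. Listing each simplex with vertices in this order, K has dimension 3 with simplices:

  0-simplices (5): [v_0], [v_1], [v_2], [v_3], [v_4]
  1-simplices (10): [v_0,v_1], [v_0,v_2], [v_0,v_3], [v_0,v_4], [v_1,v_2], [v_1,v_3], [v_1,v_4], [v_2,v_3], [v_2,v_4], [v_3,v_4]
  2-simplices (10): [v_0,v_1,v_2], [v_0,v_1,v_3], [v_0,v_1,v_4], [v_0,v_2,v_3], [v_0,v_2,v_4], [v_0,v_3,v_4], [v_1,v_2,v_3], [v_1,v_2,v_4], [v_1,v_3,v_4], [v_2,v_3,v_4]
  3-simplices (5): [v_0,v_1,v_2,v_3], [v_0,v_1,v_2,v_4], [v_0,v_1,v_3,v_4], [v_0,v_2,v_3,v_4], [v_1,v_2,v_3,v_4]

so the chain groups are C_0 ≅ Z^5, C_1 ≅ Z^10, C_2 ≅ Z^10, C_3 ≅ Z^5.

∂_1: C_1 → C_0 maps an edge to its endpoints' difference, ∂[p,q] = q − p.
This gives a 5×10 integer matrix of rank 4; reducing to Smith normal form yields diagonal entries (1,1,1,1).

The boundary map ∂_2: C_2 → C_1 sends each 2-simplex [p,q,r] to [q,r] − [p,r] + [p,q]. For instance
  ∂[v_0,v_2,v_3] = [v_2,v_3] − [v_0,v_3] + [v_0,v_2],
  ∂[v_0,v_1,v_2] = [v_1,v_2] − [v_0,v_2] + [v_0,v_1].
The resulting 10×10 matrix has rank 6, and its Smith normal form has invariant factors (1,1,1,1,1,1).

The boundary map ∂_3: C_3 → C_2 sends each 3-simplex σ to the alternating sum Σ_i (−1)^i (σ with its i-th vertex removed). For instance
  ∂[v_0,v_1,v_2,v_3] = [v_1,v_2,v_3] − [v_0,v_2,v_3] + [v_0,v_1,v_3] − [v_0,v_1,v_2],
  ∂[v_1,v_2,v_3,v_4] = [v_2,v_3,v_4] − [v_1,v_3,v_4] + [v_1,v_2,v_4] − [v_1,v_2,v_3].
The resulting 10×5 matrix has rank 4, and its Smith normal form has invariant factors (1,1,1,1).

Computing H_k = (kernel of ∂_k) / (image of ∂_{k+1}):

  H_0: rank C_0 − rank ∂_1 = 5 − 4 = 1, and the invariant factors of ∂_1 are all 1, so H_0 ≅ Z.
  H_1: rank ker ∂_1 − rank ∂_2 = (10 − 4) − 6 = 0, and the invariant factors of ∂_2 are all 1, so H_1 ≅ 0.
  H_2: rank ker ∂_2 − rank ∂_3 = (10 − 6) − 4 = 0, and the invariant factors of ∂_3 are all 1, so H_2 ≅ 0.
  H_3: rank ker ∂_3 − rank ∂_4 = (5 − 4) − 0 = 1, and there is no ∂_4, so H_3 ≅ Z.

As a check, the Euler characteristic is 5 − 10 + 10 − 5 = 0, which agrees with 1 − 0 + 0 − 1 = 0.
(K is a triangulation of the 3-sphere S^3.)

H_0 ≅ Z,  H_1 = 0,  H_2 = 0,  H_3 ≅ Z.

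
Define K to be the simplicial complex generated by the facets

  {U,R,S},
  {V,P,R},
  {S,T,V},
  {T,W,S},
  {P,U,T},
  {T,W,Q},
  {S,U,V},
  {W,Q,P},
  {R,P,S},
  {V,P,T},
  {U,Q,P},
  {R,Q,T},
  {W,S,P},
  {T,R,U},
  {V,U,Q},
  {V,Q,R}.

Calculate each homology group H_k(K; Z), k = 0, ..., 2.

We work with the vertex ordering P < Q < R < S < T < U < V < W. The simplices of K, each written with vertices in increasing order, are:

  0-simplices (8): P, Q, R, S, T, U, V, W
  1-simplices (24): PQ, PR, PS, PT, PU, PV, PW, QR, QT, QU, QV, QW, RS, RT, RU, RV, ST, SU, SV, SW, TU, TV, TW, UV
  2-simplices (16): PQU, PQW, PRS, PRV, PSW, PTU, PTV, QRT, QRV, QTW, QUV, RSU, RTU, STV, STW, SUV

giving chain groups C_0 ≅ Z^8, C_1 ≅ Z^24, C_2 ≅ Z^16.

Boundary ∂_1: C_1 → C_0 is given by ∂[p,q] = [q] − [p]. For instance
  ∂PR = R − P.
This gives a 8×24 integer matrix of rank 7; reducing to Smith normal form yields diagonal entries (1,1,1,1,1,1,1).

Boundary ∂_2: C_2 → C_1 acts by ∂[p,q,r] = [q,r] − [p,r] + [p,q]. For instance
  ∂PRV = RV − PV + PR,
  ∂RTU = TU − RU + RT.
The resulting 24×16 matrix has rank 15, and its Smith normal form has invariant factors (1,1,1,1,1,1,1,1,1,1,1,1,1,1,1).

From H_k ≅ ker(∂_k) / im(∂_{k+1}) we obtain:

  H_0: rank C_0 − rank ∂_1 = 8 − 7 = 1, and the invariant factors of ∂_1 are all 1, so H_0 = Z.
  H_1: rank ker ∂_1 − rank ∂_2 = (24 − 7) − 15 = 2, and the invariant factors of ∂_2 are all 1, so H_1 = Z^2.
  H_2: rank ker ∂_2 − rank ∂_3 = (16 − 15) − 0 = 1, and there is no ∂_3, so H_2 = Z.

(K is a triangulation of the torus T^2.)

H_0 = Z,  H_1 = Z^2,  H_2 = Z.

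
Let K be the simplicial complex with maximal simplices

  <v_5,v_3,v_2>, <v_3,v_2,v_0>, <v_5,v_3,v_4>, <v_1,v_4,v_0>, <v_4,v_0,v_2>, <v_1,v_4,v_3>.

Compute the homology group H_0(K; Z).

Order the vertices as v_0 < v_1 < v_2 < v_3 < v_4 < v_5. Listing each simplex with vertices in this order, K has dimension 2 with simplices:

  0-simplices (6): [v_0], [v_1], [v_2], [v_3], [v_4], [v_5]
  1-simplices (12): [v_0,v_1], [v_0,v_2], [v_0,v_3], [v_0,v_4], [v_1,v_3], [v_1,v_4], [v_2,v_3], [v_2,v_4], [v_2,v_5], [v_3,v_4], [v_3,v_5], [v_4,v_5]
  2-simplices (6): [v_0,v_1,v_4], [v_0,v_2,v_3], [v_0,v_2,v_4], [v_1,v_3,v_4], [v_2,v_3,v_5], [v_3,v_4,v_5]

so the chain groups are C_0 ≅ Z^6, C_1 ≅ Z^12, C_2 ≅ Z^6.

The boundary map ∂_1: C_1 → C_0 maps an edge to its endpoints' difference, ∂[p,q] = q − p. For instance
  ∂[v_3,v_4] = [v_4] − [v_3].
The 6×12 boundary matrix has rank 5 and Smith normal form diag(1,1,1,1,1).

Boundary ∂_2: C_2 → C_1 maps a triangle to the signed sum of its edges. For instance
  ∂[v_1,v_3,v_4] = [v_3,v_4] − [v_1,v_4] + [v_1,v_3],
  ∂[v_2,v_3,v_5] = [v_3,v_5] − [v_2,v_5] + [v_2,v_3].
As a 12×6 matrix over Z this has rank 6, with invariant factors (1,1,1,1,1,1).

From H_k ≅ ker(∂_k) / im(∂_{k+1}) we obtain:

  H_0: rank C_0 − rank ∂_1 = 6 − 5 = 1, and the invariant factors of ∂_1 are all 1, so H_0 = Z.

H_0 = Z.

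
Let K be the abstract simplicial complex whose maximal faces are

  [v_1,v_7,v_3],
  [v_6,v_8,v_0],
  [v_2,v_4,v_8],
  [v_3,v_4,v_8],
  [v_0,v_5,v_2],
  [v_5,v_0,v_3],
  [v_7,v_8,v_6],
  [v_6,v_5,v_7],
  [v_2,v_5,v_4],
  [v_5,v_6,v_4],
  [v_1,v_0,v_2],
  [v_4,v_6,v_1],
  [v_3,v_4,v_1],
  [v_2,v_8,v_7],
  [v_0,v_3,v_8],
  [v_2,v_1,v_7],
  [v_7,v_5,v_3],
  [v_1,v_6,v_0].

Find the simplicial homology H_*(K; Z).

Take the total order v_0 < v_1 < v_2 < v_3 < v_4 < v_5 < v_6 < v_7 < v_8 on the vertex set. Then K (dimension 2) consists of the simplices:

  0-simplices (9): [v_0], [v_1], [v_2], [v_3], [v_4], [v_5], [v_6], [v_7], [v_8]
  1-simplices (27): (27 of them)
  2-simplices (18): (18 of them)

giving chain groups C_0 ≅ Z^9, C_1 ≅ Z^27, C_2 ≅ Z^18.

The boundary map ∂_1: C_1 → C_0 maps an edge to its endpoints' difference, ∂[p,q] = q − p.
The 9×27 boundary matrix has rank 8 and Smith normal form diag(1,1,1,1,1,1,1,1).

∂_2: C_2 → C_1 acts by ∂[p,q,r] = [q,r] − [p,r] + [p,q]. For instance
  ∂[v_0,v_6,v_8] = [v_6,v_8] − [v_0,v_8] + [v_0,v_6],
  ∂[v_0,v_3,v_8] = [v_3,v_8] − [v_0,v_8] + [v_0,v_3].
The 27×18 boundary matrix has rank 17 and Smith normal form diag(1,1,1,1,1,1,1,1,1,1,1,1,1,1,1,1,1).

Computing H_k = (kernel of ∂_k) / (image of ∂_{k+1}):

  H_0: rank C_0 − rank ∂_1 = 9 − 8 = 1, and the invariant factors of ∂_1 are all 1, so H_0 = Z.
  H_1: rank ker ∂_1 − rank ∂_2 = (27 − 8) − 17 = 2, and the invariant factors of ∂_2 are all 1, so H_1 = Z^2.
  H_2: rank ker ∂_2 − rank ∂_3 = (18 − 17) − 0 = 1, and there is no ∂_3, so H_2 = Z.

(K is a triangulation of the torus T^2.)

H_0 = Z,  H_1 = Z^2,  H_2 = Z.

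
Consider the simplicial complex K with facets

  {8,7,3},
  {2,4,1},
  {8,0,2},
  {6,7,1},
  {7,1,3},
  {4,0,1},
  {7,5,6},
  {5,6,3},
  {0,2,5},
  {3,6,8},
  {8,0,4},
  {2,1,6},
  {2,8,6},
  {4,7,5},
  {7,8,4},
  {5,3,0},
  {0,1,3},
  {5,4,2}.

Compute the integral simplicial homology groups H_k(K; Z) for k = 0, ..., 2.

We work with the vertex ordering 0 < 1 < 2 < 3 < 4 < 5 < 6 < 7 < 8. The simplices of K, each written with vertices in increasing order, are:

  0-simplices (9): [0], [1], [2], [3], [4], [5], [6], [7], [8]
  1-simplices (27): (27 of them)
  2-simplices (18): [0,1,3], [0,1,4], [0,2,5], [0,2,8], [0,3,5], [0,4,8], [1,2,4], [1,2,6], [1,3,7], [1,6,7], [2,4,5], [2,6,8], [3,5,6], [3,6,8], [3,7,8], [4,5,7], [4,7,8], [5,6,7]

giving chain groups C_0 ≅ Z^9, C_1 ≅ Z^27, C_2 ≅ Z^18.

Boundary ∂_1: C_1 → C_0 sends each edge [p,q] (with p < q) to q − p. For instance
  ∂[1,7] = [7] − [1].
The resulting 9×27 matrix has rank 8, and its Smith normal form has invariant factors (1,1,1,1,1,1,1,1).

The boundary map ∂_2: C_2 → C_1 sends each 2-simplex [p,q,r] to [q,r] − [p,r] + [p,q]. For instance
  ∂[1,2,6] = [2,6] − [1,6] + [1,2],
  ∂[1,3,7] = [3,7] − [1,7] + [1,3].
The 27×18 boundary matrix has rank 18 and Smith normal form diag(1,1,1,1,1,1,1,1,1,1,1,1,1,1,1,1,1,2).

Computing H_k = (kernel of ∂_k) / (image of ∂_{k+1}):

  H_0: rank C_0 − rank ∂_1 = 9 − 8 = 1, and the invariant factors of ∂_1 are all 1, so H_0 = Z.
  H_1: rank ker ∂_1 − rank ∂_2 = (27 − 8) − 18 = 1, and ∂_2 has invariant factor 2 > 1, so H_1 = Z ⊕ Z/2.
  H_2: rank ker ∂_2 − rank ∂_3 = (18 − 18) − 0 = 0, and there is no ∂_3, so H_2 = 0.

As a check, the Euler characteristic is 9 − 27 + 18 = 0, which agrees with 1 − 1 + 0 = 0.
(K is a triangulation of the Klein bottle.)

H_0 ≅ Z,  H_1 ≅ Z ⊕ Z/2,  H_2 = 0.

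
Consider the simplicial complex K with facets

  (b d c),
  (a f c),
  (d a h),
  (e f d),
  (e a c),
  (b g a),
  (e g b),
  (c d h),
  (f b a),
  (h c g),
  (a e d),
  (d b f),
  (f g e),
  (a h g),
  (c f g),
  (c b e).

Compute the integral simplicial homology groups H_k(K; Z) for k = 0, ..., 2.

H_0 ≅ Z,  H_1 ≅ Z^2,  H_2 ≅ Z.

Take the total order a < b < c < d < e < f < g < h on the vertex set. Then K (dimension 2) consists of the simplices:

  0-simplices (8): a, b, c, d, e, f, g, h
  1-simplices (24): ab, ac, ad, ae, af, ag, ah, bc, bd, be, bf, bg, cd, ce, cf, cg, ch, de, df, dh, ef, eg, fg, gh
  2-simplices (16): abf, abg, ace, acf, ade, adh, agh, bcd, bce, bdf, beg, cdh, cfg, cgh, def, efg

giving chain groups C_0 ≅ Z^8, C_1 ≅ Z^24, C_2 ≅ Z^16.

Boundary ∂_1: C_1 → C_0 is given by ∂[p,q] = [q] − [p]. For instance
  ∂eg = g − e.
As a 8×24 matrix over Z this has rank 7, with invariant factors (1,1,1,1,1,1,1).

The boundary map ∂_2: C_2 → C_1 sends each 2-simplex [p,q,r] to [q,r] − [p,r] + [p,q]. For instance
  ∂cgh = gh − ch + cg,
  ∂cdh = dh − ch + cd.
As a 24×16 matrix over Z this has rank 15, with invariant factors (1,1,1,1,1,1,1,1,1,1,1,1,1,1,1).

Computing H_k = (kernel of ∂_k) / (image of ∂_{k+1}):

  H_0: rank C_0 − rank ∂_1 = 8 − 7 = 1, and the invariant factors of ∂_1 are all 1, so H_0 = Z.
  H_1: rank ker ∂_1 − rank ∂_2 = (24 − 7) − 15 = 2, and the invariant factors of ∂_2 are all 1, so H_1 = Z^2.
  H_2: rank ker ∂_2 − rank ∂_3 = (16 − 15) − 0 = 1, and there is no ∂_3, so H_2 = Z.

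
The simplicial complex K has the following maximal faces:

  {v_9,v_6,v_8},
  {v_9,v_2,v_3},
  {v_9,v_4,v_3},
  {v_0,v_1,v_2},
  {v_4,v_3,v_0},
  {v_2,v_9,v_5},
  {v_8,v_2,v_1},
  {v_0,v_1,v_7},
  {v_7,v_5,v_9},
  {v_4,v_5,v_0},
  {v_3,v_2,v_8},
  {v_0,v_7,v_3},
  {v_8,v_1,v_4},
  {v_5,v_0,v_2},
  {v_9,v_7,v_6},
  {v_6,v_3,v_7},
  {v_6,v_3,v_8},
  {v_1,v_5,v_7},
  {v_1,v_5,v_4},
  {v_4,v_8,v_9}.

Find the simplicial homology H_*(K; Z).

We work with the vertex ordering v_0 < v_1 < v_2 < v_3 < v_4 < v_5 < v_6 < v_7 < v_8 < v_9. The simplices of K, each written with vertices in increasing order, are:

  0-simplices (10): [v_0], [v_1], [v_2], [v_3], [v_4], [v_5], [v_6], [v_7], [v_8], [v_9]
  1-simplices (30): (30 of them)
  2-simplices (20): (20 of them)

giving chain groups C_0 ≅ Z^10, C_1 ≅ Z^30, C_2 ≅ Z^20.

The boundary map ∂_1: C_1 → C_0 is given by ∂[p,q] = [q] − [p]. For instance
  ∂[v_5,v_9] = [v_9] − [v_5].
The 10×30 boundary matrix has rank 9 and Smith normal form diag(1,1,1,1,1,1,1,1,1).

Boundary ∂_2: C_2 → C_1 sends each 2-simplex [p,q,r] to [q,r] − [p,r] + [p,q]. For instance
  ∂[v_1,v_4,v_8] = [v_4,v_8] − [v_1,v_8] + [v_1,v_4],
  ∂[v_0,v_2,v_5] = [v_2,v_5] − [v_0,v_5] + [v_0,v_2].
This gives a 30×20 integer matrix of rank 20; reducing to Smith normal form yields diagonal entries (1,1,1,1,1,1,1,1,1,1,1,1,1,1,1,1,1,1,1,2).

Computing H_k = (kernel of ∂_k) / (image of ∂_{k+1}):

  H_0: rank C_0 − rank ∂_1 = 10 − 9 = 1, and the invariant factors of ∂_1 are all 1, so H_0 = Z.
  H_1: rank ker ∂_1 − rank ∂_2 = (30 − 9) − 20 = 1, and ∂_2 has invariant factor 2 > 1, so H_1 = Z ⊕ Z/2.
  H_2: rank ker ∂_2 − rank ∂_3 = (20 − 20) − 0 = 0, and there is no ∂_3, so H_2 = 0.

(K is a triangulation of the Klein bottle.)

H_0 = Z,  H_1 = Z ⊕ Z/2,  H_2 = 0.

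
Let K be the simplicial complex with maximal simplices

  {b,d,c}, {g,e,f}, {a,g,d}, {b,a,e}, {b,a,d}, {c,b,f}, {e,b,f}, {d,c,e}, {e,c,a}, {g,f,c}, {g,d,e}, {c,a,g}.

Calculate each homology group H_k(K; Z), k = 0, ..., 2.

H_0 ≅ Z,  H_1 ≅ Z/2,  H_2 = 0.

Take the total order a < b < c < d < e < f < g on the vertex set. Then K (dimension 2) consists of the simplices:

  0-simplices (7): a, b, c, d, e, f, g
  1-simplices (18): ab, ac, ad, ae, ag, bc, bd, be, bf, cd, ce, cf, cg, de, dg, ef, eg, fg
  2-simplices (12): abd, abe, ace, acg, adg, bcd, bcf, bef, cde, cfg, deg, efg

so the chain groups are C_0 ≅ Z^7, C_1 ≅ Z^18, C_2 ≅ Z^12.

The boundary map ∂_1: C_1 → C_0 sends each edge [p,q] (with p < q) to q − p.
The resulting 7×18 matrix has rank 6, and its Smith normal form has invariant factors (1,1,1,1,1,1).

The boundary map ∂_2: C_2 → C_1 sends each 2-simplex [p,q,r] to [q,r] − [p,r] + [p,q]. For instance
  ∂bef = ef − bf + be,
  ∂efg = fg − eg + ef.
The 18×12 boundary matrix has rank 12 and Smith normal form diag(1,1,1,1,1,1,1,1,1,1,1,2).

Reading off H_k = ker ∂_k / im ∂_{k+1}:

  H_0: rank C_0 − rank ∂_1 = 7 − 6 = 1, and the invariant factors of ∂_1 are all 1, so H_0 ≅ Z.
  H_1: rank ker ∂_1 − rank ∂_2 = (18 − 6) − 12 = 0, and ∂_2 has invariant factor 2 > 1, so H_1 ≅ Z/2.
  H_2: rank ker ∂_2 − rank ∂_3 = (12 − 12) − 0 = 0, and there is no ∂_3, so H_2 ≅ 0.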